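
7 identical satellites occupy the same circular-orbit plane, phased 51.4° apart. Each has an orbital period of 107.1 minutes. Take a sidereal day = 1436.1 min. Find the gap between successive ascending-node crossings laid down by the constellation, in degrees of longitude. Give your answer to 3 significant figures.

T = 107.1 min = 6426.0 s.
Single-satellite node shift = (6426.0/86166) × 360° = 26.85°.
With 7 satellites evenly phased, successive equator crossings are 26.85/7 = 3.835° apart.

3.84°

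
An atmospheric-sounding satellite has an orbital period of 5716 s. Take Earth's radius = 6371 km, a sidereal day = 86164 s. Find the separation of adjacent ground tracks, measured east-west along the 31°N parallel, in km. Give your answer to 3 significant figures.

Node shift per orbit = (5716.0/86164) × 360° = 23.88°.
Equatorial spacing = 23.88 × 111.2 km/° = 2656 km.
At 31° latitude, spacing = 2656 × cos(31°) = 2276 km.

2280 km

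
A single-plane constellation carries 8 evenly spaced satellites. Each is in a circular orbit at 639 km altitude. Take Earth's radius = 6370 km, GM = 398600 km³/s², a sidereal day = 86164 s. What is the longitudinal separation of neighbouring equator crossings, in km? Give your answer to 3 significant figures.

339 km

Semi-major axis a = 6370 + 639 = 7009 km. Period T = 2π√(a³/μ) = 2π√(7009³/398600) = 5839.8 s = 97.33 min.
Single-satellite node shift = (5839.8/86164) × 360° = 24.40°.
With 8 satellites evenly phased, successive equator crossings are 24.40/8 = 3.050° apart.
That is 3.050 × 111.2 = 339 km at the equator.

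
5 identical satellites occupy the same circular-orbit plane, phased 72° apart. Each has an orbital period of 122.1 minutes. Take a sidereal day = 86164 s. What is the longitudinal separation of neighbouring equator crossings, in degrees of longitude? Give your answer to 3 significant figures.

T = 122.1 min = 7326.0 s.
Single-satellite node shift = (7326.0/86164) × 360° = 30.61°.
With 5 satellites evenly phased, successive equator crossings are 30.61/5 = 6.122° apart.

6.12°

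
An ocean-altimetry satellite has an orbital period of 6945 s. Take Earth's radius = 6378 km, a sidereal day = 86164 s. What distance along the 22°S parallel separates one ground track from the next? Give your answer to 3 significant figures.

2990 km

Node shift per orbit = (6945.0/86164) × 360° = 29.02°.
Equatorial spacing = 29.02 × 111.3 km/° = 3230 km.
At 22° latitude, spacing = 3230 × cos(22°) = 2995 km.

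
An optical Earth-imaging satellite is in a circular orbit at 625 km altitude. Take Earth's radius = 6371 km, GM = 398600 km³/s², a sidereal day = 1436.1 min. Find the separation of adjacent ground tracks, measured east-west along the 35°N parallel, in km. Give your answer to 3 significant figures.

Semi-major axis a = 6371 + 625 = 6996 km. Period T = 2π√(a³/μ) = 2π√(6996³/398600) = 5823.5 s = 97.06 min.
Node shift per orbit = (5823.5/86166) × 360° = 24.33°.
Equatorial spacing = 24.33 × 111.2 km/° = 2705 km.
At 35° latitude, spacing = 2705 × cos(35°) = 2216 km.

2220 km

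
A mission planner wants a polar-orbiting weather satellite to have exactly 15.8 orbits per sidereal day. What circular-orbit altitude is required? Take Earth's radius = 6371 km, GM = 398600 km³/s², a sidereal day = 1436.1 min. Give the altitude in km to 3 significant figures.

Required period T = 86166 / 15.8 = 5453.5 s.
From T = 2π√(a³/μ): a = (μ T²/4π²)^(1/3) = (398600 × 5453.5² / 4π²)^(1/3) = 6696 km.
Altitude h = a − R = 6696 − 6371 = 325 km.

325 km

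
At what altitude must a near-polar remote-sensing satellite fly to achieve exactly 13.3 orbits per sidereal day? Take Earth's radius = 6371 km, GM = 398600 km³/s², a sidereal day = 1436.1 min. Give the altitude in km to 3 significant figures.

Required period T = 86166 / 13.3 = 6478.6 s.
From T = 2π√(a³/μ): a = (μ T²/4π²)^(1/3) = (398600 × 6478.6² / 4π²)^(1/3) = 7511 km.
Altitude h = a − R = 7511 − 6371 = 1140 km.

1140 km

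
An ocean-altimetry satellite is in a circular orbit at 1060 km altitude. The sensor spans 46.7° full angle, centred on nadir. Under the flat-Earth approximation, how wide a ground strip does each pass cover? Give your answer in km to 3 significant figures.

Half-angle = 46.7°/2 = 23.35°.
Swath width ≈ 2h·tan(θ/2) = 2 × 1060 × tan(23.35°) = 915.2 km.

915 km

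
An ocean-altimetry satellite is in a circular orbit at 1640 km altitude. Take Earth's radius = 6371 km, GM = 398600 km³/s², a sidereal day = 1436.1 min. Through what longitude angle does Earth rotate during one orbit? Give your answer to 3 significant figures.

Semi-major axis a = 6371 + 1640 = 8011 km. Period T = 2π√(a³/μ) = 2π√(8011³/398600) = 7135.8 s = 118.93 min.
During one orbit Earth rotates (7135.8 / 86166) × 360° = 29.81°.

29.8°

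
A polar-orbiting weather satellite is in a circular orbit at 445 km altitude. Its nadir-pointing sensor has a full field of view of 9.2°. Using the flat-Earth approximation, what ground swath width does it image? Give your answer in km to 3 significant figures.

71.6 km

Half-angle = 9.2°/2 = 4.6°.
Swath width ≈ 2h·tan(θ/2) = 2 × 445 × tan(4.6°) = 71.6 km.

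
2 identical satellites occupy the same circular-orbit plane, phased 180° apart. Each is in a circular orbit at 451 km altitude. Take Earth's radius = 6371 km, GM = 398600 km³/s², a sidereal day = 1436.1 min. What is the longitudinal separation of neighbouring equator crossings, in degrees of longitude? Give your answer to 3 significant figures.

Semi-major axis a = 6371 + 451 = 6822 km. Period T = 2π√(a³/μ) = 2π√(6822³/398600) = 5607.6 s = 93.46 min.
Single-satellite node shift = (5607.6/86166) × 360° = 23.43°.
With 2 satellites evenly phased, successive equator crossings are 23.43/2 = 11.714° apart.

11.7°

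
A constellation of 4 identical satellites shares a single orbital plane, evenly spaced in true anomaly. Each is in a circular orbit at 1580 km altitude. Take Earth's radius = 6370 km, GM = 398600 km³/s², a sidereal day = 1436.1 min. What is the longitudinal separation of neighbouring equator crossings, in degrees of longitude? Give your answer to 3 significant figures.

7.37°

Semi-major axis a = 6370 + 1580 = 7950 km. Period T = 2π√(a³/μ) = 2π√(7950³/398600) = 7054.4 s = 117.57 min.
Single-satellite node shift = (7054.4/86166) × 360° = 29.47°.
With 4 satellites evenly phased, successive equator crossings are 29.47/4 = 7.368° apart.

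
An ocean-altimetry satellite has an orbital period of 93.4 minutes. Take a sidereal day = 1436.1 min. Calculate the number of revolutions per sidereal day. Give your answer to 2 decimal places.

T = 93.4 min = 5604.0 s.
Orbits per sidereal day = 86166 / 5604.0 = 15.376.

15.38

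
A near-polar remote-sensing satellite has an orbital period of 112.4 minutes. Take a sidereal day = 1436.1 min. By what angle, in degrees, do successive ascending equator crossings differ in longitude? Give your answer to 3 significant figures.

28.2°

T = 112.4 min = 6744.0 s.
During one orbit Earth rotates (6744.0 / 86166) × 360° = 28.18°.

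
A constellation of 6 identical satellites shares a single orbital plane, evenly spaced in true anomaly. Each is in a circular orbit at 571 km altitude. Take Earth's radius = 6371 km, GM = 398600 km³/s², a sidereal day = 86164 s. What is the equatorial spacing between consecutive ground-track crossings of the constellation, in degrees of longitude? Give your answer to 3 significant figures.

4.01°

Semi-major axis a = 6371 + 571 = 6942 km. Period T = 2π√(a³/μ) = 2π√(6942³/398600) = 5756.2 s = 95.94 min.
Single-satellite node shift = (5756.2/86164) × 360° = 24.05°.
With 6 satellites evenly phased, successive equator crossings are 24.05/6 = 4.008° apart.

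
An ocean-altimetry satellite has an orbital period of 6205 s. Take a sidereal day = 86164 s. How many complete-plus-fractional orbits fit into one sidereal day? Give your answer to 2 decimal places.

13.89

Orbits per sidereal day = 86164 / 6205.0 = 13.886.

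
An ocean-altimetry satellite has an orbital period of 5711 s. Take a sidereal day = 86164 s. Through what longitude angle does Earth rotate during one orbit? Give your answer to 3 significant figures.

During one orbit Earth rotates (5711.0 / 86164) × 360° = 23.86°.

23.9°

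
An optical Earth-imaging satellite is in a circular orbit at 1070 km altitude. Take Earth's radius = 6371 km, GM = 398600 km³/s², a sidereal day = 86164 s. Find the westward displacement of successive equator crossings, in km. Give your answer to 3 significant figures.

2970 km

Semi-major axis a = 6371 + 1070 = 7441 km. Period T = 2π√(a³/μ) = 2π√(7441³/398600) = 6387.9 s = 106.47 min.
During one orbit Earth rotates (6387.9 / 86164) × 360° = 26.69°.
At the equator that is 26.69° × (2π·6371/360) km/° = 26.69 × 111.2 = 2968 km.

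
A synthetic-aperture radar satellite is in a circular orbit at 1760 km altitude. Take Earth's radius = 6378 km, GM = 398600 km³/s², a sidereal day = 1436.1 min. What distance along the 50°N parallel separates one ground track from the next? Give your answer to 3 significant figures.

Semi-major axis a = 6378 + 1760 = 8138 km. Period T = 2π√(a³/μ) = 2π√(8138³/398600) = 7306.1 s = 121.77 min.
Node shift per orbit = (7306.1/86166) × 360° = 30.52°.
Equatorial spacing = 30.52 × 111.3 km/° = 3398 km.
At 50° latitude, spacing = 3398 × cos(50°) = 2184 km.

2180 km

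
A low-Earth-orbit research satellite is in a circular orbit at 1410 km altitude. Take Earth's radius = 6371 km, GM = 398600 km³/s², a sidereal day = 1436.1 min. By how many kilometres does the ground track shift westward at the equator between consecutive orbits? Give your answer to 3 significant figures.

Semi-major axis a = 6371 + 1410 = 7781 km. Period T = 2π√(a³/μ) = 2π√(7781³/398600) = 6830.7 s = 113.84 min.
During one orbit Earth rotates (6830.7 / 86166) × 360° = 28.54°.
At the equator that is 28.54° × (2π·6371/360) km/° = 28.54 × 111.2 = 3173 km.

3170 km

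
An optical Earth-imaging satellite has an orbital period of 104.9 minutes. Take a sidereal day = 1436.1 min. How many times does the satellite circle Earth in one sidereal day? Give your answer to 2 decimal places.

13.69

T = 104.9 min = 6294.0 s.
Orbits per sidereal day = 86166 / 6294.0 = 13.690.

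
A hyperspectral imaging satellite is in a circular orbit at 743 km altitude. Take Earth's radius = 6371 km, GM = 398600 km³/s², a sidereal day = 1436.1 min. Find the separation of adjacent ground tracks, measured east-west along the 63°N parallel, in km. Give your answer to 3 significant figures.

1260 km

Semi-major axis a = 6371 + 743 = 7114 km. Period T = 2π√(a³/μ) = 2π√(7114³/398600) = 5971.5 s = 99.52 min.
Node shift per orbit = (5971.5/86166) × 360° = 24.95°.
Equatorial spacing = 24.95 × 111.2 km/° = 2774 km.
At 63° latitude, spacing = 2774 × cos(63°) = 1259 km.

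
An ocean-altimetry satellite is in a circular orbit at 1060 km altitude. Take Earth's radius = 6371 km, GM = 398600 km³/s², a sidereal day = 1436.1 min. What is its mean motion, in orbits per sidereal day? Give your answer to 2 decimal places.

13.52

Semi-major axis a = 6371 + 1060 = 7431 km. Period T = 2π√(a³/μ) = 2π√(7431³/398600) = 6375.0 s = 106.25 min.
Orbits per sidereal day = 86166 / 6375.0 = 13.516.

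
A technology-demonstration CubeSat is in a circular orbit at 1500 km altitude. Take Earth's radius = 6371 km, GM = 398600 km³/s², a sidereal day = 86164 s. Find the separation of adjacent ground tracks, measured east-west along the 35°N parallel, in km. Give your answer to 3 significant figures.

2640 km

Semi-major axis a = 6371 + 1500 = 7871 km. Period T = 2π√(a³/μ) = 2π√(7871³/398600) = 6949.5 s = 115.83 min.
Node shift per orbit = (6949.5/86164) × 360° = 29.04°.
Equatorial spacing = 29.04 × 111.2 km/° = 3229 km.
At 35° latitude, spacing = 3229 × cos(35°) = 2645 km.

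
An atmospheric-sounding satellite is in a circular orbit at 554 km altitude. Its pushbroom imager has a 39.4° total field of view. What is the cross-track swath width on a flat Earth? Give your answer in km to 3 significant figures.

Half-angle = 39.4°/2 = 19.7°.
Swath width ≈ 2h·tan(θ/2) = 2 × 554 × tan(19.7°) = 396.7 km.

397 km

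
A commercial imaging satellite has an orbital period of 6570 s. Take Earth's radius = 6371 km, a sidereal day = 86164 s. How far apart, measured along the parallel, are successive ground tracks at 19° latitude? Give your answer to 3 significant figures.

2890 km

Node shift per orbit = (6570.0/86164) × 360° = 27.45°.
Equatorial spacing = 27.45 × 111.2 km/° = 3052 km.
At 19° latitude, spacing = 3052 × cos(19°) = 2886 km.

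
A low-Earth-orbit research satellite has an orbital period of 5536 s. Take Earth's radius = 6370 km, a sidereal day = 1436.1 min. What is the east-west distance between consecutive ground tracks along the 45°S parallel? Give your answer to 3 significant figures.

Node shift per orbit = (5536.0/86166) × 360° = 23.13°.
Equatorial spacing = 23.13 × 111.2 km/° = 2571 km.
At 45° latitude, spacing = 2571 × cos(45°) = 1818 km.

1820 km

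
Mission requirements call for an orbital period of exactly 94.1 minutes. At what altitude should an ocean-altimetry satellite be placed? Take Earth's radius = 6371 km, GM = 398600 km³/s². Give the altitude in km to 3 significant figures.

T = 94.1 min = 5646.0 s.
From T = 2π√(a³/μ): a = (μ T²/4π²)^(1/3) = (398600 × 5646.0² / 4π²)^(1/3) = 6853 km.
Altitude h = a − R = 6853 − 6371 = 482 km.

482 km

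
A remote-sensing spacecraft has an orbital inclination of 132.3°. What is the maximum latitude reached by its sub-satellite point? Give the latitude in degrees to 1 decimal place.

47.7°

Retrograde orbit: the ground track reaches ±(180° − i) = ±(180 − 132.3) = ±47.7°.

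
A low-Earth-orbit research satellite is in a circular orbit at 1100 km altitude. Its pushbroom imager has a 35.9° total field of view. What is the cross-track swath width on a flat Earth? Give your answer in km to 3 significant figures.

Half-angle = 35.9°/2 = 17.95°.
Swath width ≈ 2h·tan(θ/2) = 2 × 1100 × tan(17.95°) = 712.7 km.

713 km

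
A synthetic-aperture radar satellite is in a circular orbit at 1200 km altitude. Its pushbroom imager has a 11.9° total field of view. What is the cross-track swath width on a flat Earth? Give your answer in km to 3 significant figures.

250 km

Half-angle = 11.9°/2 = 5.95°.
Swath width ≈ 2h·tan(θ/2) = 2 × 1200 × tan(5.95°) = 250.1 km.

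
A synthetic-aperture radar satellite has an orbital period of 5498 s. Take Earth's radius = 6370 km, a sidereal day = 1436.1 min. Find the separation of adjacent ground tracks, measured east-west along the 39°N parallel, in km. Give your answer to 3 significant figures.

Node shift per orbit = (5498.0/86166) × 360° = 22.97°.
Equatorial spacing = 22.97 × 111.2 km/° = 2554 km.
At 39° latitude, spacing = 2554 × cos(39°) = 1985 km.

1980 km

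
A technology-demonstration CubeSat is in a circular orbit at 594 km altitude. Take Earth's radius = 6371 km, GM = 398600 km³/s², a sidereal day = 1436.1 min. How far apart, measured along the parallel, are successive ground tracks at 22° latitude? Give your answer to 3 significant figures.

2490 km

Semi-major axis a = 6371 + 594 = 6965 km. Period T = 2π√(a³/μ) = 2π√(6965³/398600) = 5784.9 s = 96.41 min.
Node shift per orbit = (5784.9/86166) × 360° = 24.17°.
Equatorial spacing = 24.17 × 111.2 km/° = 2687 km.
At 22° latitude, spacing = 2687 × cos(22°) = 2492 km.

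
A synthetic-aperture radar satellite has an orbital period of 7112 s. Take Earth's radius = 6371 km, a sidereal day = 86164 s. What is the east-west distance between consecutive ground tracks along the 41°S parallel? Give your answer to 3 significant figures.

2490 km

Node shift per orbit = (7112.0/86164) × 360° = 29.71°.
Equatorial spacing = 29.71 × 111.2 km/° = 3304 km.
At 41° latitude, spacing = 3304 × cos(41°) = 2494 km.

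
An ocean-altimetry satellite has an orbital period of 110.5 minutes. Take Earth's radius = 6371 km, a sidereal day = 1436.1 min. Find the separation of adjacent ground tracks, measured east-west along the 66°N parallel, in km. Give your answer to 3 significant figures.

T = 110.5 min = 6630.0 s.
Node shift per orbit = (6630.0/86166) × 360° = 27.70°.
Equatorial spacing = 27.70 × 111.2 km/° = 3080 km.
At 66° latitude, spacing = 3080 × cos(66°) = 1253 km.

1250 km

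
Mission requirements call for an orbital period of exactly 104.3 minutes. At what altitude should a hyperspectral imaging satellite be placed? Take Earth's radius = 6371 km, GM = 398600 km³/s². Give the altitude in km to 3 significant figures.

969 km

T = 104.3 min = 6258.0 s.
From T = 2π√(a³/μ): a = (μ T²/4π²)^(1/3) = (398600 × 6258.0² / 4π²)^(1/3) = 7340 km.
Altitude h = a − R = 7340 − 6371 = 969 km.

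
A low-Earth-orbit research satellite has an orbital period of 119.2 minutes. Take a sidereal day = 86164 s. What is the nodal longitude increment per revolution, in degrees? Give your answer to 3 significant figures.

29.9°

T = 119.2 min = 7152.0 s.
During one orbit Earth rotates (7152.0 / 86164) × 360° = 29.88°.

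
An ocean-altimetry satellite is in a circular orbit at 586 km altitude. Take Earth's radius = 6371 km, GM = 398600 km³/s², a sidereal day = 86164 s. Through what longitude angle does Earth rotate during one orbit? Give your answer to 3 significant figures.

24.1°

Semi-major axis a = 6371 + 586 = 6957 km. Period T = 2π√(a³/μ) = 2π√(6957³/398600) = 5774.9 s = 96.25 min.
During one orbit Earth rotates (5774.9 / 86164) × 360° = 24.13°.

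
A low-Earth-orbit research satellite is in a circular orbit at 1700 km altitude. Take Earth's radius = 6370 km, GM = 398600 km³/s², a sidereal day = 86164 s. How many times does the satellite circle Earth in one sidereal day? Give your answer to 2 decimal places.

Semi-major axis a = 6370 + 1700 = 8070 km. Period T = 2π√(a³/μ) = 2π√(8070³/398600) = 7214.8 s = 120.25 min.
Orbits per sidereal day = 86164 / 7214.8 = 11.943.

11.94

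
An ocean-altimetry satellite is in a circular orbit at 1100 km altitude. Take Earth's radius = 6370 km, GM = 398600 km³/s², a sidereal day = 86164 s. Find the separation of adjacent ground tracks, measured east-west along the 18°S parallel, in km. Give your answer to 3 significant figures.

Semi-major axis a = 6370 + 1100 = 7470 km. Period T = 2π√(a³/μ) = 2π√(7470³/398600) = 6425.3 s = 107.09 min.
Node shift per orbit = (6425.3/86164) × 360° = 26.85°.
Equatorial spacing = 26.85 × 111.2 km/° = 2985 km.
At 18° latitude, spacing = 2985 × cos(18°) = 2839 km.

2840 km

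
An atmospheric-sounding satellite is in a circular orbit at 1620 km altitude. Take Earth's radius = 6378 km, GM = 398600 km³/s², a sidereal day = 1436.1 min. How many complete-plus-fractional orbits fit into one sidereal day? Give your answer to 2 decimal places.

Semi-major axis a = 6378 + 1620 = 7998 km. Period T = 2π√(a³/μ) = 2π√(7998³/398600) = 7118.4 s = 118.64 min.
Orbits per sidereal day = 86166 / 7118.4 = 12.105.

12.10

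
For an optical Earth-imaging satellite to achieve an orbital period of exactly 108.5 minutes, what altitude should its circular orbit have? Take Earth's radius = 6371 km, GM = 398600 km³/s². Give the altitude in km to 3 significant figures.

1160 km

T = 108.5 min = 6510.0 s.
From T = 2π√(a³/μ): a = (μ T²/4π²)^(1/3) = (398600 × 6510.0² / 4π²)^(1/3) = 7536 km.
Altitude h = a − R = 7536 − 6371 = 1165 km.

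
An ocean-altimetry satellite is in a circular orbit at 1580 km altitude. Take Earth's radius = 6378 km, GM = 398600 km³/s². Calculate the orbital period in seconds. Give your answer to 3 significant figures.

7070 seconds

Semi-major axis a = 6378 + 1580 = 7958 km. Period T = 2π√(a³/μ) = 2π√(7958³/398600) = 7065.1 s = 117.75 min.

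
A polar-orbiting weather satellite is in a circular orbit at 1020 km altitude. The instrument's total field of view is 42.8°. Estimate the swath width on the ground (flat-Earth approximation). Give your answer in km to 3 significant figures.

Half-angle = 42.8°/2 = 21.4°.
Swath width ≈ 2h·tan(θ/2) = 2 × 1020 × tan(21.4°) = 799.5 km.

799 km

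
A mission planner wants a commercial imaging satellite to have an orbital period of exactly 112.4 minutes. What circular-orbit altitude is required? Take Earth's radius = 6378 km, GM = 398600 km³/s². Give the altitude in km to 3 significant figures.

T = 112.4 min = 6744.0 s.
From T = 2π√(a³/μ): a = (μ T²/4π²)^(1/3) = (398600 × 6744.0² / 4π²)^(1/3) = 7715 km.
Altitude h = a − R = 7715 − 6378 = 1337 km.

1340 km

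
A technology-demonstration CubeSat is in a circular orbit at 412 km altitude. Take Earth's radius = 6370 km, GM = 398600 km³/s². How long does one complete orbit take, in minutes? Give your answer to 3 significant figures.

92.6 min

Semi-major axis a = 6370 + 412 = 6782 km. Period T = 2π√(a³/μ) = 2π√(6782³/398600) = 5558.4 s = 92.64 min.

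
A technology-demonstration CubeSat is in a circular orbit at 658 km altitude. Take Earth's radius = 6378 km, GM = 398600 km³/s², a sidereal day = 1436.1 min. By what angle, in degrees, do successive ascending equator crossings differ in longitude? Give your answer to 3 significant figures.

Semi-major axis a = 6378 + 658 = 7036 km. Period T = 2π√(a³/μ) = 2π√(7036³/398600) = 5873.5 s = 97.89 min.
During one orbit Earth rotates (5873.5 / 86166) × 360° = 24.54°.

24.5°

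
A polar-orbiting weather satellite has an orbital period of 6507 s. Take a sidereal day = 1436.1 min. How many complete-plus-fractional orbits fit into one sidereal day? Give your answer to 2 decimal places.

13.24

Orbits per sidereal day = 86166 / 6507.0 = 13.242.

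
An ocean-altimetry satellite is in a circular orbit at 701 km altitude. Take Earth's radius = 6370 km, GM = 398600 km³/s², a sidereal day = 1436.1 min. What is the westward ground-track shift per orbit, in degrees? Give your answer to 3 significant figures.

Semi-major axis a = 6370 + 701 = 7071 km. Period T = 2π√(a³/μ) = 2π√(7071³/398600) = 5917.4 s = 98.62 min.
During one orbit Earth rotates (5917.4 / 86166) × 360° = 24.72°.

24.7°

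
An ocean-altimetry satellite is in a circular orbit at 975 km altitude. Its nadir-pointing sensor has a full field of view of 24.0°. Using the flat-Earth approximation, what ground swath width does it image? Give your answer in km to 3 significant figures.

414 km

Half-angle = 24.0°/2 = 12°.
Swath width ≈ 2h·tan(θ/2) = 2 × 975 × tan(12°) = 414.5 km.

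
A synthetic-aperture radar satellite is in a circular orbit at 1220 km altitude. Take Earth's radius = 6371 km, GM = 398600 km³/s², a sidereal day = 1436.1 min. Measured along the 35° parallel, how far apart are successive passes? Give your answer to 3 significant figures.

2500 km

Semi-major axis a = 6371 + 1220 = 7591 km. Period T = 2π√(a³/μ) = 2π√(7591³/398600) = 6582.0 s = 109.70 min.
Node shift per orbit = (6582.0/86166) × 360° = 27.50°.
Equatorial spacing = 27.50 × 111.2 km/° = 3058 km.
At 35° latitude, spacing = 3058 × cos(35°) = 2505 km.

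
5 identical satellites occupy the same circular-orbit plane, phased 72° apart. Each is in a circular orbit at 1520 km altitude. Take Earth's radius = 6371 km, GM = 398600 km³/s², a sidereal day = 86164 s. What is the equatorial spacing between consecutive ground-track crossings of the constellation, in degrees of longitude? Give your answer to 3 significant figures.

5.83°

Semi-major axis a = 6371 + 1520 = 7891 km. Period T = 2π√(a³/μ) = 2π√(7891³/398600) = 6976.0 s = 116.27 min.
Single-satellite node shift = (6976.0/86164) × 360° = 29.15°.
With 5 satellites evenly phased, successive equator crossings are 29.15/5 = 5.829° apart.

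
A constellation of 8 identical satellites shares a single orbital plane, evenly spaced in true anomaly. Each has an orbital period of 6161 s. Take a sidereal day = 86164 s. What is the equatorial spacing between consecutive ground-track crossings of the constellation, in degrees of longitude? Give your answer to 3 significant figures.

Single-satellite node shift = (6161.0/86164) × 360° = 25.74°.
With 8 satellites evenly phased, successive equator crossings are 25.74/8 = 3.218° apart.

3.22°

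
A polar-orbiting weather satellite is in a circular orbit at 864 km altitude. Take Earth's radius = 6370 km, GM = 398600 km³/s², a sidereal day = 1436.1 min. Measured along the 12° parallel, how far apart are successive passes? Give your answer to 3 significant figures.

2780 km

Semi-major axis a = 6370 + 864 = 7234 km. Period T = 2π√(a³/μ) = 2π√(7234³/398600) = 6123.2 s = 102.05 min.
Node shift per orbit = (6123.2/86166) × 360° = 25.58°.
Equatorial spacing = 25.58 × 111.2 km/° = 2844 km.
At 12° latitude, spacing = 2844 × cos(12°) = 2782 km.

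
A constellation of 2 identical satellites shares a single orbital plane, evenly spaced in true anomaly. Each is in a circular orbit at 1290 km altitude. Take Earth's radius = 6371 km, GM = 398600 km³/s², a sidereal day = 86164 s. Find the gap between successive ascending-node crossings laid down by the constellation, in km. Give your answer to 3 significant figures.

Semi-major axis a = 6371 + 1290 = 7661 km. Period T = 2π√(a³/μ) = 2π√(7661³/398600) = 6673.3 s = 111.22 min.
Single-satellite node shift = (6673.3/86164) × 360° = 27.88°.
With 2 satellites evenly phased, successive equator crossings are 27.88/2 = 13.941° apart.
That is 13.941 × 111.2 = 1550 km at the equator.

1550 km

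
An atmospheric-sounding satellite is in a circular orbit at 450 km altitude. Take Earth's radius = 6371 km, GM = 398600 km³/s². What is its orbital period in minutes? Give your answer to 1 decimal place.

Semi-major axis a = 6371 + 450 = 6821 km. Period T = 2π√(a³/μ) = 2π√(6821³/398600) = 5606.4 s = 93.44 min.

93.4 min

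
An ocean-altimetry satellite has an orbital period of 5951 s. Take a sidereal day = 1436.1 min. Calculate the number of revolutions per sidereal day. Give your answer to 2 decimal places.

Orbits per sidereal day = 86166 / 5951.0 = 14.479.

14.48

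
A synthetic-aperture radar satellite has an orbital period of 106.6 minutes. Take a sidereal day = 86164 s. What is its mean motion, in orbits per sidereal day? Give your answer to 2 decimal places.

13.47

T = 106.6 min = 6396.0 s.
Orbits per sidereal day = 86164 / 6396.0 = 13.472.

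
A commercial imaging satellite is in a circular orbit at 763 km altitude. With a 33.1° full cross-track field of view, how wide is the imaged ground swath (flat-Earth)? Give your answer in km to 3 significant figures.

453 km

Half-angle = 33.1°/2 = 16.55°.
Swath width ≈ 2h·tan(θ/2) = 2 × 763 × tan(16.55°) = 453.5 km.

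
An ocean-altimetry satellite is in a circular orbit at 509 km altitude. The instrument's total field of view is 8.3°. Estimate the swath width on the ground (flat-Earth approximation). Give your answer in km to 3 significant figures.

73.9 km

Half-angle = 8.3°/2 = 4.15°.
Swath width ≈ 2h·tan(θ/2) = 2 × 509 × tan(4.15°) = 73.9 km.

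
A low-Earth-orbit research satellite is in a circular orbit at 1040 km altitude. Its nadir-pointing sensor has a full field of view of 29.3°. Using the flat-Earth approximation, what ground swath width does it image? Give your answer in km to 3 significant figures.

544 km

Half-angle = 29.3°/2 = 14.65°.
Swath width ≈ 2h·tan(θ/2) = 2 × 1040 × tan(14.65°) = 543.7 km.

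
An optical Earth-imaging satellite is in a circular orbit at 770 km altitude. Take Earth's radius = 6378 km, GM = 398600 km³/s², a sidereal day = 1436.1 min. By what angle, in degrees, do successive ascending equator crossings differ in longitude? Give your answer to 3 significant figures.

25.1°

Semi-major axis a = 6378 + 770 = 7148 km. Period T = 2π√(a³/μ) = 2π√(7148³/398600) = 6014.3 s = 100.24 min.
During one orbit Earth rotates (6014.3 / 86166) × 360° = 25.13°.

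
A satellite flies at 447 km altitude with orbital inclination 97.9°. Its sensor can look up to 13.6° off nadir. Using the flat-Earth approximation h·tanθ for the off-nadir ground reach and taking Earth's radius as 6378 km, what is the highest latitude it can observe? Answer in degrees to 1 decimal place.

83.1°

Retrograde orbit: the ground track reaches ±(180° − i) = ±(180 − 97.9) = ±82.1°.
Sensor half-swath on the ground ≈ 447·tan(13.6°) = 108 km = 0.97° of latitude.
Maximum observable latitude ≈ 82.1 + 0.97 = 83.1°.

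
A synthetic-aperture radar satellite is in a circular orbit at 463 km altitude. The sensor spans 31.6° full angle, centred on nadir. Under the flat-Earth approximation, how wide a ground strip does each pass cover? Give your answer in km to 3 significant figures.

262 km

Half-angle = 31.6°/2 = 15.8°.
Swath width ≈ 2h·tan(θ/2) = 2 × 463 × tan(15.8°) = 262.0 km.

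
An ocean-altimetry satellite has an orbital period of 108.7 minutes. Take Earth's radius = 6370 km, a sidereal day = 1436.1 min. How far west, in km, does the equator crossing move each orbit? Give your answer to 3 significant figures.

T = 108.7 min = 6522.0 s.
During one orbit Earth rotates (6522.0 / 86166) × 360° = 27.25°.
At the equator that is 27.25° × (2π·6370/360) km/° = 27.25 × 111.2 = 3029 km.

3030 km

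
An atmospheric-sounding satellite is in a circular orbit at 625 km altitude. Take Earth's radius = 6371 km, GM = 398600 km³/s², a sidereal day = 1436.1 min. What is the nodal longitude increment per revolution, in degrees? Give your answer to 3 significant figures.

24.3°

Semi-major axis a = 6371 + 625 = 6996 km. Period T = 2π√(a³/μ) = 2π√(6996³/398600) = 5823.5 s = 97.06 min.
During one orbit Earth rotates (5823.5 / 86166) × 360° = 24.33°.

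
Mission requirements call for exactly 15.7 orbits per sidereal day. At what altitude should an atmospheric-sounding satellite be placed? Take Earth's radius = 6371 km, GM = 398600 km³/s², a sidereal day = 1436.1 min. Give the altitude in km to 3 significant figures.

354 km

Required period T = 86166 / 15.7 = 5488.3 s.
From T = 2π√(a³/μ): a = (μ T²/4π²)^(1/3) = (398600 × 5488.3² / 4π²)^(1/3) = 6725 km.
Altitude h = a − R = 6725 − 6371 = 354 km.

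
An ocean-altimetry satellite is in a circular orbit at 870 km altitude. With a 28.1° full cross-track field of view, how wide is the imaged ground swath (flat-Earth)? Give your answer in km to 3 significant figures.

435 km

Half-angle = 28.1°/2 = 14.05°.
Swath width ≈ 2h·tan(θ/2) = 2 × 870 × tan(14.05°) = 435.4 km.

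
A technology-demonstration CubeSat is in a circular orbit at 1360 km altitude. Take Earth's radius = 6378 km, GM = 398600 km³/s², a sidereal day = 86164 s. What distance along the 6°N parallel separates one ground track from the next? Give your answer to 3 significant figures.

Semi-major axis a = 6378 + 1360 = 7738 km. Period T = 2π√(a³/μ) = 2π√(7738³/398600) = 6774.1 s = 112.90 min.
Node shift per orbit = (6774.1/86164) × 360° = 28.30°.
Equatorial spacing = 28.30 × 111.3 km/° = 3151 km.
At 6° latitude, spacing = 3151 × cos(6°) = 3133 km.

3130 km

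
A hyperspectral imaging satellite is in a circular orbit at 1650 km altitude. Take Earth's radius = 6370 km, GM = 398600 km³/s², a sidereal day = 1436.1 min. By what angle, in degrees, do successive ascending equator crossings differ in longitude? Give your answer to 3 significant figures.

Semi-major axis a = 6370 + 1650 = 8020 km. Period T = 2π√(a³/μ) = 2π√(8020³/398600) = 7147.8 s = 119.13 min.
During one orbit Earth rotates (7147.8 / 86166) × 360° = 29.86°.

29.9°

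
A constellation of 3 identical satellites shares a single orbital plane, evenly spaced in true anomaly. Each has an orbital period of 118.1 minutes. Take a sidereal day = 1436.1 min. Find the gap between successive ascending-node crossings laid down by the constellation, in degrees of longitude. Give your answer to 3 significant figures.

T = 118.1 min = 7086.0 s.
Single-satellite node shift = (7086.0/86166) × 360° = 29.61°.
With 3 satellites evenly phased, successive equator crossings are 29.61/3 = 9.868° apart.

9.87°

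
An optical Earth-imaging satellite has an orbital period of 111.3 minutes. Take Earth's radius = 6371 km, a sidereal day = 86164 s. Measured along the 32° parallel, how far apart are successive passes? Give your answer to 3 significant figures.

2630 km

T = 111.3 min = 6678.0 s.
Node shift per orbit = (6678.0/86164) × 360° = 27.90°.
Equatorial spacing = 27.90 × 111.2 km/° = 3102 km.
At 32° latitude, spacing = 3102 × cos(32°) = 2631 km.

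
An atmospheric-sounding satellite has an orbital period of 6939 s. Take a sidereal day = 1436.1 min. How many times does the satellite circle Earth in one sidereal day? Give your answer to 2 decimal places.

12.42

Orbits per sidereal day = 86166 / 6939.0 = 12.418.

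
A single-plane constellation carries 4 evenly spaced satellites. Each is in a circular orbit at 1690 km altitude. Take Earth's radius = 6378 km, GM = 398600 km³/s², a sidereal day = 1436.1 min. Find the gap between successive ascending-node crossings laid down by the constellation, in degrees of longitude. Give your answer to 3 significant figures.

7.53°

Semi-major axis a = 6378 + 1690 = 8068 km. Period T = 2π√(a³/μ) = 2π√(8068³/398600) = 7212.1 s = 120.20 min.
Single-satellite node shift = (7212.1/86166) × 360° = 30.13°.
With 4 satellites evenly phased, successive equator crossings are 30.13/4 = 7.533° apart.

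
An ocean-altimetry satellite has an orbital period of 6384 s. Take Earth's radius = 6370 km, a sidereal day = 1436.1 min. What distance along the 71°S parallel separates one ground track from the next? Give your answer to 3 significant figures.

965 km

Node shift per orbit = (6384.0/86166) × 360° = 26.67°.
Equatorial spacing = 26.67 × 111.2 km/° = 2965 km.
At 71° latitude, spacing = 2965 × cos(71°) = 965 km.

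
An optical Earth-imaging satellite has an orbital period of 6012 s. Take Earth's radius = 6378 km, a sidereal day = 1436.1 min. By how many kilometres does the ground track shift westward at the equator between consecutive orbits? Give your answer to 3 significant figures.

During one orbit Earth rotates (6012.0 / 86166) × 360° = 25.12°.
At the equator that is 25.12° × (2π·6378/360) km/° = 25.12 × 111.3 = 2796 km.

2800 km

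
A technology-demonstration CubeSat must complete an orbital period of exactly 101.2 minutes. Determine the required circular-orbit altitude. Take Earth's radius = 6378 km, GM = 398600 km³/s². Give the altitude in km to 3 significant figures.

816 km

T = 101.2 min = 6072.0 s.
From T = 2π√(a³/μ): a = (μ T²/4π²)^(1/3) = (398600 × 6072.0² / 4π²)^(1/3) = 7194 km.
Altitude h = a − R = 7194 − 6378 = 816 km.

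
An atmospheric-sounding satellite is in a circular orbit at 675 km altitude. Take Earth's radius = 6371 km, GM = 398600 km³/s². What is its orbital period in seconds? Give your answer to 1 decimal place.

5886.1 seconds

Semi-major axis a = 6371 + 675 = 7046 km. Period T = 2π√(a³/μ) = 2π√(7046³/398600) = 5886.1 s = 98.10 min.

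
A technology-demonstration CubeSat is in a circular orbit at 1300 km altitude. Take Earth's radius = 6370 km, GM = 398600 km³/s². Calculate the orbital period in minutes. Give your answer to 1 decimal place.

111.4 min

Semi-major axis a = 6370 + 1300 = 7670 km. Period T = 2π√(a³/μ) = 2π√(7670³/398600) = 6685.0 s = 111.42 min.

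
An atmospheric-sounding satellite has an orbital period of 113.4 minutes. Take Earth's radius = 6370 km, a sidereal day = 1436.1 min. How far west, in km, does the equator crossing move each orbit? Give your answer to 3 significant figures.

3160 km

T = 113.4 min = 6804.0 s.
During one orbit Earth rotates (6804.0 / 86166) × 360° = 28.43°.
At the equator that is 28.43° × (2π·6370/360) km/° = 28.43 × 111.2 = 3160 km.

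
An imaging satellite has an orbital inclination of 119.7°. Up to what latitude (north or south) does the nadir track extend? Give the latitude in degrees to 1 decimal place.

60.3°

Retrograde orbit: the ground track reaches ±(180° − i) = ±(180 − 119.7) = ±60.3°.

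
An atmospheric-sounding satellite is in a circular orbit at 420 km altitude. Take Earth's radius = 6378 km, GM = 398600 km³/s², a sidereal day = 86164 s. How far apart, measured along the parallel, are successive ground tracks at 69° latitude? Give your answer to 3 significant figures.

Semi-major axis a = 6378 + 420 = 6798 km. Period T = 2π√(a³/μ) = 2π√(6798³/398600) = 5578.1 s = 92.97 min.
Node shift per orbit = (5578.1/86164) × 360° = 23.31°.
Equatorial spacing = 23.31 × 111.3 km/° = 2594 km.
At 69° latitude, spacing = 2594 × cos(69°) = 930 km.

930 km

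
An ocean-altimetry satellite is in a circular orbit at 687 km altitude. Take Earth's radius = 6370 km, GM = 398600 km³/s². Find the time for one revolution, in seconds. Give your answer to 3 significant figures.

5900 seconds

Semi-major axis a = 6370 + 687 = 7057 km. Period T = 2π√(a³/μ) = 2π√(7057³/398600) = 5899.9 s = 98.33 min.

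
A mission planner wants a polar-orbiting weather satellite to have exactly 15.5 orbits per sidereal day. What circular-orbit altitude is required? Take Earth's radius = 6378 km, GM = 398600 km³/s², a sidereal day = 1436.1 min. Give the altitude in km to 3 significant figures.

405 km

Required period T = 86166 / 15.5 = 5559.1 s.
From T = 2π√(a³/μ): a = (μ T²/4π²)^(1/3) = (398600 × 5559.1² / 4π²)^(1/3) = 6783 km.
Altitude h = a − R = 6783 − 6378 = 405 km.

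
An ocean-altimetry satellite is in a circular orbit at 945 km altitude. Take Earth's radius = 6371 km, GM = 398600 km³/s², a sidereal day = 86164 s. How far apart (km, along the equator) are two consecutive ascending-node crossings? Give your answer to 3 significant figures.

Semi-major axis a = 6371 + 945 = 7316 km. Period T = 2π√(a³/μ) = 2π√(7316³/398600) = 6227.6 s = 103.79 min.
During one orbit Earth rotates (6227.6 / 86164) × 360° = 26.02°.
At the equator that is 26.02° × (2π·6371/360) km/° = 26.02 × 111.2 = 2893 km.

2890 km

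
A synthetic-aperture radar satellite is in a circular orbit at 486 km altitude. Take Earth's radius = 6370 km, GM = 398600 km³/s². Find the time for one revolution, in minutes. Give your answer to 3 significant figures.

Semi-major axis a = 6370 + 486 = 6856 km. Period T = 2π√(a³/μ) = 2π√(6856³/398600) = 5649.6 s = 94.16 min.

94.2 min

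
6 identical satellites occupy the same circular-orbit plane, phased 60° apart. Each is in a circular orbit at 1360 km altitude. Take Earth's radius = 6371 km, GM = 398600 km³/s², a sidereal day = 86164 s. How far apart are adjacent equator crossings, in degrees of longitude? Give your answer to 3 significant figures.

4.71°

Semi-major axis a = 6371 + 1360 = 7731 km. Period T = 2π√(a³/μ) = 2π√(7731³/398600) = 6765.0 s = 112.75 min.
Single-satellite node shift = (6765.0/86164) × 360° = 28.26°.
With 6 satellites evenly phased, successive equator crossings are 28.26/6 = 4.711° apart.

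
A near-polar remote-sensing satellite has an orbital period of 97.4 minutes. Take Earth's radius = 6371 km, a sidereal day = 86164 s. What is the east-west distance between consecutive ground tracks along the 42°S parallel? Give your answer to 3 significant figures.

2020 km

T = 97.4 min = 5844.0 s.
Node shift per orbit = (5844.0/86164) × 360° = 24.42°.
Equatorial spacing = 24.42 × 111.2 km/° = 2715 km.
At 42° latitude, spacing = 2715 × cos(42°) = 2018 km.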